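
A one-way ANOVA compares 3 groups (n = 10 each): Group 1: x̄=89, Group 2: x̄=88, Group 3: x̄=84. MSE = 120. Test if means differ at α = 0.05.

Grand mean = 87.0. SS_between = 140.0, MS_between = 70.0. F = 0.583, F_crit ≈ 3.354. Fail to reject H₀.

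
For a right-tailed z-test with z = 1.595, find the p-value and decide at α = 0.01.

p = P(Z > 1.595) = 1 - Φ(1.595) ≈ 0.0554. Since p ≥ 0.01, fail to reject H₀ (not significant) at α = 0.01.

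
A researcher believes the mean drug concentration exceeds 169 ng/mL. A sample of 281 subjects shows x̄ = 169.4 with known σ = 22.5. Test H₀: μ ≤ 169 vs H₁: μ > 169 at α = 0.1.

z = 0.298. Critical value: 1.28. Fail to reject H₀.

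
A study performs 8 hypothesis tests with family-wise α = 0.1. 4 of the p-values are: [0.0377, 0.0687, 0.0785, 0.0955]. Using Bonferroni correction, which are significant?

Bonferroni α = 0.1/8 = 0.0125. None of the given p-values are significant.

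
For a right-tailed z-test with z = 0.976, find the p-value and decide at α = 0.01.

p = P(Z > 0.976) = 1 - Φ(0.976) ≈ 0.1645. Since p ≥ 0.01, fail to reject H₀ (not significant) at α = 0.01.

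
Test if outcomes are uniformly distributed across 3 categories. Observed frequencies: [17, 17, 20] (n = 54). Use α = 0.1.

Expected = 18 each. χ² = Σ(O-E)²/E = 0.333. df = 2, critical value = 4.605. Fail to reject H₀.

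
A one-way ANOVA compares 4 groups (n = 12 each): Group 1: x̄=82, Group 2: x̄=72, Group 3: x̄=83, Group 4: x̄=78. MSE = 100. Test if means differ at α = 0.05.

Grand mean = 78.75. SS_between = 897.0, MS_between = 299.0. F = 2.99, F_crit ≈ 2.816. Reject H₀.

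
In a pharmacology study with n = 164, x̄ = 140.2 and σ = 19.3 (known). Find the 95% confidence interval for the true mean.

CI = x̄ ± z*(σ/√n) = 140.2 ± 1.96(19.3/√164) = 140.2 ± 2.95 = (137.25, 143.15)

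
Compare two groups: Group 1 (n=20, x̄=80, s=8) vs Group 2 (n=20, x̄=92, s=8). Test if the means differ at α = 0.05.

Pooled sp = 8.0. t = -4.743, df = 38. Critical t = ±2.024. Reject H₀.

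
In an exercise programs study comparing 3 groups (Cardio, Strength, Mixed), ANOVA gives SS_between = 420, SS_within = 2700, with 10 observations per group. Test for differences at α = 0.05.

df_between = 2, df_within = 27. F = MS_between/MS_within = 210.0/100.0 = 2.1. F_crit ≈ 3.354. Fail to reject H₀.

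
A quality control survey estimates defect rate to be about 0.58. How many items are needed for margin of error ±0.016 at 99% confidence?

n = z²p(1-p)/E² = 2.576²×0.58×0.42/0.016² = 6314.4 → n = 6315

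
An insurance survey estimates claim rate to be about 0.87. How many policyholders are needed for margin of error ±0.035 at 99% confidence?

n = z²p(1-p)/E² = 2.576²×0.87×0.13/0.035² = 612.7 → n = 613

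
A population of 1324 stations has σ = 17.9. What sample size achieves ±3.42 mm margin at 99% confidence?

Without FPC: n₀ = (2.576×17.9/3.42)² = 181.78. With FPC: n = n₀N/(n₀+N-1) = 159.9 → n = 160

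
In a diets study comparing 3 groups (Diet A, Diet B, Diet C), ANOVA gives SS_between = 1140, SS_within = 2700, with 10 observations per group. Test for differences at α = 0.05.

df_between = 2, df_within = 27. F = MS_between/MS_within = 570.0/100.0 = 5.7. F_crit ≈ 3.354. Reject H₀. At least one mean differs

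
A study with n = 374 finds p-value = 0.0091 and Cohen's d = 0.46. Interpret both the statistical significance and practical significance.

Statistically significant (p = 0.0091 < 0.05). Cohen's d = 0.46 indicates a small effect size. Both statistical and practical significance should be considered.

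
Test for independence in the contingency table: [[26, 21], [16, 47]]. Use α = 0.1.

χ² = 10.211. df = 1, critical = 2.706. Reject H₀. Variables are dependent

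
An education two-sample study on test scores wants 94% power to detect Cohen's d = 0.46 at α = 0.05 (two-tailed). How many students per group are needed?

z_{α/2} = 1.96, z_β = Φ⁻¹(0.94) = 1.555. For small effect (d = 0.46): n per group = 2(z_{α/2} + z_β)²/d² = 2(1.96 + 1.555)²/0.46² = 116.8 → 117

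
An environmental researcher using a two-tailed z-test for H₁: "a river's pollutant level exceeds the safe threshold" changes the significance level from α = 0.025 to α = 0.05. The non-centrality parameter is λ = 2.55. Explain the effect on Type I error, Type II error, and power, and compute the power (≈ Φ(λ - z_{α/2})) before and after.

Increasing α from 0.025 to 0.05:
• Type I error rate increases (α is the Type I rate by definition).
• Critical value moves from z_{α/2} = 2.241 to 1.96, so power = Φ(λ - z_{α/2}) goes from Φ(2.55 - 2.241) = 0.621 to Φ(2.55 - 1.96) = 0.722.
• Type II error rate β = 1 - power therefore decreases (0.379 → 0.278).
Appropriate when false negatives are costly — here, allowing unsafe pollution to continue.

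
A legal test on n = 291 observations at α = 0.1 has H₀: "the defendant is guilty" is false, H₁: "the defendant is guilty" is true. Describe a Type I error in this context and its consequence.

Type I error: rejecting H₀ when it is true — concluding that the defendant is guilty when in fact it is not. Consequence: convicting an innocent person.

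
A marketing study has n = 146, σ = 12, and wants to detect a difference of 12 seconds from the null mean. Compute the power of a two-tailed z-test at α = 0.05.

SE = σ/√n = 12/√146 = 0.993. Non-centrality λ = d/SE = 12/0.993 = 12.083. Power ≈ Φ(λ - z_{α/2}) = Φ(12.083 - 1.96) = Φ(10.123) = 1.0.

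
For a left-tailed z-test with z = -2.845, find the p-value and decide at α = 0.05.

p = P(Z < -2.845) = Φ(-2.845) ≈ 0.0022. Since p < 0.05, reject H₀ (significant) at α = 0.05.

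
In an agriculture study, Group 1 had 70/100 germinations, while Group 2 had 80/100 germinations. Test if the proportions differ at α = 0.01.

p̂₁ = 0.7, p̂₂ = 0.8, pooled p̂ = 0.75. z = -1.633. Critical: ±2.576. Fail to reject H₀.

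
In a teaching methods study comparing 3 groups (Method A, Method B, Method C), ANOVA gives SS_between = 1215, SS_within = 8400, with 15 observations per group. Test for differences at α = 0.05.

df_between = 2, df_within = 42. F = MS_between/MS_within = 607.5/200.0 = 3.038. F_crit ≈ 3.22. Fail to reject H₀.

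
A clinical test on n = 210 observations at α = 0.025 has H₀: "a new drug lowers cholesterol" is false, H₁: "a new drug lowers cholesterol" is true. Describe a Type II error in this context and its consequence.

Type II error: failing to reject H₀ when it is false — concluding that a new drug lowers cholesterol is not supported when in fact it is. Consequence: shelving an effective drug — patients miss out on a treatment that would have helped.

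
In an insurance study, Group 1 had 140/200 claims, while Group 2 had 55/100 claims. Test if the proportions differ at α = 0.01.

p̂₁ = 0.7, p̂₂ = 0.55, pooled p̂ = 0.65. z = 2.568. Critical: ±2.576. Fail to reject H₀.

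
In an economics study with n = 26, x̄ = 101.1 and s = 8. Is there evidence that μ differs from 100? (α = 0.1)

t = (x̄ - μ₀)/(s/√n) = (101.1 - 100)/(8/√26) = 0.701. df = 25, critical t = ±1.708. Fail to reject H₀.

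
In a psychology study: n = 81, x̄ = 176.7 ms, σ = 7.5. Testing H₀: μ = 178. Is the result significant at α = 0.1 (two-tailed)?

z = (176.7 - 178)/(7.5/√81) = -1.56. Since |z| ≤ 1.645, not significant at α = 0.1.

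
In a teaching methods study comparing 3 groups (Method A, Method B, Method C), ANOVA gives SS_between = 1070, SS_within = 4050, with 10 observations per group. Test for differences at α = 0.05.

df_between = 2, df_within = 27. F = MS_between/MS_within = 535.0/150.0 = 3.567. F_crit ≈ 3.354. Reject H₀. At least one mean differs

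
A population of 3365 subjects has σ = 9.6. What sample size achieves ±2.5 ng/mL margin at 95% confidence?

Without FPC: n₀ = (1.96×9.6/2.5)² = 56.647. With FPC: n = n₀N/(n₀+N-1) = 55.7 → n = 56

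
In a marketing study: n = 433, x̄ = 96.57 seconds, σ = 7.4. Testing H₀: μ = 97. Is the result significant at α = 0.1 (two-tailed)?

z = (96.57 - 97)/(7.4/√433) = -1.209. Since |z| ≤ 1.645, not significant at α = 0.1.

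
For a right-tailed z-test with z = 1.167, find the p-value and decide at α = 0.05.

p = P(Z > 1.167) = 1 - Φ(1.167) ≈ 0.1216. Since p ≥ 0.05, fail to reject H₀ (not significant) at α = 0.05.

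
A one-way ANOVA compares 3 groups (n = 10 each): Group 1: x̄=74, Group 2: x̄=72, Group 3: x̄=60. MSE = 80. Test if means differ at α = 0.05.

Grand mean = 68.67. SS_between = 1146.67, MS_between = 573.33. F = 7.167, F_crit ≈ 3.354. Reject H₀.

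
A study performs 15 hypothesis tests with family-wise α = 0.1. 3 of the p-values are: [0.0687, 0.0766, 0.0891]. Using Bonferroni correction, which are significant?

Bonferroni α = 0.1/15 = 0.00667. None of the given p-values are significant.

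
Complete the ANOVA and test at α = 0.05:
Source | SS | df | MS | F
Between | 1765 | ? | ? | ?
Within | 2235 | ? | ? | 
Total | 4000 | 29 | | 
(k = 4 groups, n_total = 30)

df_between = 3, df_within = 26. MS_between = 588.33, MS_within = 85.96. F = 6.844, F_crit ≈ 2.975. Reject H₀.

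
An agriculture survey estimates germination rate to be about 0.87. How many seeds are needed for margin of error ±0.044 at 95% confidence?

n = z²p(1-p)/E² = 1.96²×0.87×0.13/0.044² = 224.4 → n = 225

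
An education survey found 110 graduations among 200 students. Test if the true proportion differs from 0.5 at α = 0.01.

p̂ = 0.55, p₀ = 0.5. z = (p̂ - p₀)/√(p₀(1-p₀)/n) = 1.414. Critical: ±2.576. Fail to reject H₀.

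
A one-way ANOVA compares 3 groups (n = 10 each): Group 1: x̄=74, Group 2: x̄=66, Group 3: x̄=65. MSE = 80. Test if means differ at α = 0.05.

Grand mean = 68.33. SS_between = 486.67, MS_between = 243.33. F = 3.042, F_crit ≈ 3.354. Fail to reject H₀.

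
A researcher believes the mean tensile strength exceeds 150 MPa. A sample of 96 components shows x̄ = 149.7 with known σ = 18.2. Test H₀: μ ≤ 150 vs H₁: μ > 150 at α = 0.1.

z = -0.162. Critical value: 1.28. Fail to reject H₀.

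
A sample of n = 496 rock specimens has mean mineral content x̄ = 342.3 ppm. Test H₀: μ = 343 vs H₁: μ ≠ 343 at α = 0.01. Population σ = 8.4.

z = (x̄ - μ₀)/(σ/√n) = (342.3 - 343)/(8.4/√496) = -1.856. Critical value: ±2.576. Since |-1.856| ≤ 2.576, Fail to reject H₀.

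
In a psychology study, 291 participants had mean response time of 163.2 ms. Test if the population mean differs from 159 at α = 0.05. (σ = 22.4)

z = (x̄ - μ₀)/(σ/√n) = (163.2 - 159)/(22.4/√291) = 3.199. Critical value: ±1.96. Since |3.199| > 1.96, Reject H₀.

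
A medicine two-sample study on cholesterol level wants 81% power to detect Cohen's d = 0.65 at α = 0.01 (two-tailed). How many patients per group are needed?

z_{α/2} = 2.576, z_β = Φ⁻¹(0.81) = 0.878. For medium effect (d = 0.65): n per group = 2(z_{α/2} + z_β)²/d² = 2(2.576 + 0.878)²/0.65² = 56.5 → 57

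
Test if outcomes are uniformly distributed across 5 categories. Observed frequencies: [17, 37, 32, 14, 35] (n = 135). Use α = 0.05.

Expected = 27 each. χ² = Σ(O-E)²/E = 16.963. df = 4, critical value = 9.488. Reject H₀.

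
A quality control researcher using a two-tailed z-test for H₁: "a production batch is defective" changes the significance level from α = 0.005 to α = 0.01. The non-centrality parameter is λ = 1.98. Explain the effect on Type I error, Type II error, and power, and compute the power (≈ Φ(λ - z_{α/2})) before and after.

Increasing α from 0.005 to 0.01:
• Type I error rate increases (α is the Type I rate by definition).
• Critical value moves from z_{α/2} = 2.807 to 2.576, so power = Φ(λ - z_{α/2}) goes from Φ(1.98 - 2.807) = 0.204 to Φ(1.98 - 2.576) = 0.276.
• Type II error rate β = 1 - power therefore decreases (0.796 → 0.724).
Appropriate when false negatives are costly — here, shipping a defective batch — faulty products reach customers.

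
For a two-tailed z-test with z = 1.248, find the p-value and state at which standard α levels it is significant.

p = 2·P(Z > |1.248|) = 2·(1 - Φ(1.248)) ≈ 0.212. Not significant at any standard level.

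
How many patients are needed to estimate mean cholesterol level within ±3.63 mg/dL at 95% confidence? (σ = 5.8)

n = (z*σ/E)² = (1.96×5.8/3.63)² = 9.8 → n = 10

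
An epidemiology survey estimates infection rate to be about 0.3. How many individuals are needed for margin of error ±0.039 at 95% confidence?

n = z²p(1-p)/E² = 1.96²×0.3×0.7/0.039² = 530.4 → n = 531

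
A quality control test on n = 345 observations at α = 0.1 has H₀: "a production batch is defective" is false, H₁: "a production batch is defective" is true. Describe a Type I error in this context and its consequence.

Type I error: rejecting H₀ when it is true — concluding that a production batch is defective when in fact it is not. Consequence: scrapping a good batch — wasted material and cost for no reason.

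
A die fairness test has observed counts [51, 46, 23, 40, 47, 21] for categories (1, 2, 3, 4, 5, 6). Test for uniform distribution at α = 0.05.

Expected = 38 each. χ² = Σ(O-E)²/E = 21.895. df = 5, critical value = 11.07. Reject H₀.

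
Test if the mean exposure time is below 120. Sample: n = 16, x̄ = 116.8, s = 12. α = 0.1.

t = (116.8 - 120)/(12/√16) = -1.067, df = 15. Critical t = -1.341. Fail to reject H₀.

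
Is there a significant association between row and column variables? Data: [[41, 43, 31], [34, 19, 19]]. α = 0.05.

χ² = 3.1. df = 2, critical = 5.991. Fail to reject H₀. No evidence of dependence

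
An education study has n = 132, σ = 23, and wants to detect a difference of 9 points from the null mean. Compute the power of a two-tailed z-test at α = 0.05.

SE = σ/√n = 23/√132 = 2.002. Non-centrality λ = d/SE = 9/2.002 = 4.496. Power ≈ Φ(λ - z_{α/2}) = Φ(4.496 - 1.96) = Φ(2.536) = 0.994.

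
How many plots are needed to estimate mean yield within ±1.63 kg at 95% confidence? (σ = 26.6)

n = (z*σ/E)² = (1.96×26.6/1.63)² = 1023.1 → n = 1024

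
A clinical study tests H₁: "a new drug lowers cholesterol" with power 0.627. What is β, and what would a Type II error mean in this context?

β = 1 - power = 1 - 0.627 = 0.373. A Type II error is failing to reject H₀ when H₀ is false (false negative) — here, failing to conclude that a new drug lowers cholesterol when in fact it is true. Consequence: shelving an effective drug — patients miss out on a treatment that would have helped.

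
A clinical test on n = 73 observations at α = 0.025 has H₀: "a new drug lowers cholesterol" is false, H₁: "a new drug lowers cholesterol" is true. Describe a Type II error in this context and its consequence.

Type II error: failing to reject H₀ when it is false — concluding that a new drug lowers cholesterol is not supported when in fact it is. Consequence: shelving an effective drug — patients miss out on a treatment that would have helped.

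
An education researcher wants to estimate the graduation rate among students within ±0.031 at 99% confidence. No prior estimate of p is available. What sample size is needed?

Conservative approach: use p = 0.5 (maximizes p(1-p) = 0.25). n = z²(0.25)/E² = 2.576²×0.25/0.031² = 1726.3 → n = 1727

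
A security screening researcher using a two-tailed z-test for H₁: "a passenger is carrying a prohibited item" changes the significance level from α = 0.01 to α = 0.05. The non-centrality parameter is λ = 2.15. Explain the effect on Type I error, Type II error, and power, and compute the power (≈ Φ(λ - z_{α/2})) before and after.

Increasing α from 0.01 to 0.05:
• Type I error rate increases (α is the Type I rate by definition).
• Critical value moves from z_{α/2} = 2.576 to 1.96, so power = Φ(λ - z_{α/2}) goes from Φ(2.15 - 2.576) = 0.335 to Φ(2.15 - 1.96) = 0.575.
• Type II error rate β = 1 - power therefore decreases (0.665 → 0.425).
Appropriate when false negatives are costly — here, letting a prohibited item through — security breach.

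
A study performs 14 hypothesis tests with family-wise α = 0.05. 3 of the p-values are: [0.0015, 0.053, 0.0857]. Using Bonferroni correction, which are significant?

Bonferroni α = 0.05/14 = 0.00357. Significant p-values: [0.0015]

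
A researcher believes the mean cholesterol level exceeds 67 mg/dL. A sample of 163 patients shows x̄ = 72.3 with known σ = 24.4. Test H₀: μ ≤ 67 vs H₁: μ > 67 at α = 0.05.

z = 2.773. Critical value: 1.645. Reject H₀.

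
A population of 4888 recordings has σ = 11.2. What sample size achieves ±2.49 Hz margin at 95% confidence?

Without FPC: n₀ = (1.96×11.2/2.49)² = 77.723. With FPC: n = n₀N/(n₀+N-1) = 76.5 → n = 77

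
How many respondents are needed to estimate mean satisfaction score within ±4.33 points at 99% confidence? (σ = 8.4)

n = (z*σ/E)² = (2.576×8.4/4.33)² = 25.0 → n = 25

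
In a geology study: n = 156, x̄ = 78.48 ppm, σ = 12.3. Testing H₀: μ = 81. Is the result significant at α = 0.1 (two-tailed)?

z = (78.48 - 81)/(12.3/√156) = -2.559. Since |z| > 1.645, significant at α = 0.1.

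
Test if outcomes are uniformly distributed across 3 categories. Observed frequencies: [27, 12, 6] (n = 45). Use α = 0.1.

Expected = 15 each. χ² = Σ(O-E)²/E = 15.6. df = 2, critical value = 4.605. Reject H₀.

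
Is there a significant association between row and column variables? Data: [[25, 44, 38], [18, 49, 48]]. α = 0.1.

χ² = 2.286. df = 2, critical = 4.605. Fail to reject H₀. No evidence of dependence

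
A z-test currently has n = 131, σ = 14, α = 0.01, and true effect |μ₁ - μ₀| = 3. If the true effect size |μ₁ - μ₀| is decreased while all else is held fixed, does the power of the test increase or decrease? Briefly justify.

Power decreases: a smaller true effect decreases the non-centrality λ = |μ₁ - μ₀|/(σ/√n).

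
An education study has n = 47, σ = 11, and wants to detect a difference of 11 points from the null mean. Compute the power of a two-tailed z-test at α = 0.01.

SE = σ/√n = 11/√47 = 1.605. Non-centrality λ = d/SE = 11/1.605 = 6.856. Power ≈ Φ(λ - z_{α/2}) = Φ(6.856 - 2.576) = Φ(4.28) = 1.0.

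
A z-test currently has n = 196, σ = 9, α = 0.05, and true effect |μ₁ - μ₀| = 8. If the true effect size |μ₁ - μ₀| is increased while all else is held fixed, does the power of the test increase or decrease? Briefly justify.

Power increases: a larger true effect increases the non-centrality λ = |μ₁ - μ₀|/(σ/√n).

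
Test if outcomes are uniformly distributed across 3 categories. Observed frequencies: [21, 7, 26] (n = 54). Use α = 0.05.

Expected = 18 each. χ² = Σ(O-E)²/E = 10.778. df = 2, critical value = 5.991. Reject H₀.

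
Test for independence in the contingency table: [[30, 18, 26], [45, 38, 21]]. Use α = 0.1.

χ² = 5.783. df = 2, critical = 4.605. Reject H₀. Variables are dependent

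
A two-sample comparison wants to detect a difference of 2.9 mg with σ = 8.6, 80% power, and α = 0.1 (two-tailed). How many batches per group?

n per group = 2(z_α/2 + z_β)²σ²/d² = 2×(1.645 + 0.84)²×8.6²/2.9² = 108.6 → n = 109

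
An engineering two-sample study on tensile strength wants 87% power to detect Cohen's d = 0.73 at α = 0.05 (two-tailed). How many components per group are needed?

z_{α/2} = 1.96, z_β = Φ⁻¹(0.87) = 1.126. For medium effect (d = 0.73): n per group = 2(z_{α/2} + z_β)²/d² = 2(1.96 + 1.126)²/0.73² = 35.7 → 36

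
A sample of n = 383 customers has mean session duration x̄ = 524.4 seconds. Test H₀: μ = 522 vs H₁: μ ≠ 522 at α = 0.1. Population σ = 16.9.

z = (x̄ - μ₀)/(σ/√n) = (524.4 - 522)/(16.9/√383) = 2.779. Critical value: ±1.645. Since |2.779| > 1.645, Reject H₀.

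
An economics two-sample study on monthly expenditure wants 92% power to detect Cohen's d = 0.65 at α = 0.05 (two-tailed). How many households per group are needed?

z_{α/2} = 1.96, z_β = Φ⁻¹(0.92) = 1.405. For medium effect (d = 0.65): n per group = 2(z_{α/2} + z_β)²/d² = 2(1.96 + 1.405)²/0.65² = 53.6 → 54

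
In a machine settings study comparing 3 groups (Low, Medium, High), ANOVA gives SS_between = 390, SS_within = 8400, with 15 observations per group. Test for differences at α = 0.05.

df_between = 2, df_within = 42. F = MS_between/MS_within = 195.0/200.0 = 0.975. F_crit ≈ 3.22. Fail to reject H₀.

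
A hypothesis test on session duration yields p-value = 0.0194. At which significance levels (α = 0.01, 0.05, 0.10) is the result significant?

p = 0.0194. Significant at: α = 0.05, 0.1.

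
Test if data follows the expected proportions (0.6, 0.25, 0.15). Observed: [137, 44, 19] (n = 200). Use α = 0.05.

Expected: [120.0, 50.0, 30.0]. χ² = 7.162. df = 2, critical = 5.991. Reject H₀.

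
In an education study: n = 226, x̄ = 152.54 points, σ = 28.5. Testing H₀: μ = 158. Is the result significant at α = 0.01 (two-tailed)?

z = (152.54 - 158)/(28.5/√226) = -2.88. Since |z| > 2.576, significant at α = 0.01.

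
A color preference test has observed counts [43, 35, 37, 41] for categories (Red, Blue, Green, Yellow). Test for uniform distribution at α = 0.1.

Expected = 39 each. χ² = Σ(O-E)²/E = 1.026. df = 3, critical value = 6.251. Fail to reject H₀.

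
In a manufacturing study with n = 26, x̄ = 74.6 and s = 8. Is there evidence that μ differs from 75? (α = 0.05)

t = (x̄ - μ₀)/(s/√n) = (74.6 - 75)/(8/√26) = -0.255. df = 25, critical t = ±2.06. Fail to reject H₀.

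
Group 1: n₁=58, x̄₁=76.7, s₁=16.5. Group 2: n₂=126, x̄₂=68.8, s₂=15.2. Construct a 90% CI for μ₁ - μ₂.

Difference = 7.9. SE = √(16.5²/58 + 15.2²/126) = 2.555. CI = (3.7, 12.1)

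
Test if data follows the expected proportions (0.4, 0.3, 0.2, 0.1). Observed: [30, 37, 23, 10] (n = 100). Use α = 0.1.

Expected: [40.0, 30.0, 20.0, 10.0]. χ² = 4.583. df = 3, critical = 6.251. Fail to reject H₀.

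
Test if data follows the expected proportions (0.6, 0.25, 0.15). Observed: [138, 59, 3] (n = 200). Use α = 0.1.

Expected: [120.0, 50.0, 30.0]. χ² = 28.62. df = 2, critical = 4.605. Reject H₀.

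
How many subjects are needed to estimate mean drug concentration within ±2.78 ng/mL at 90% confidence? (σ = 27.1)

n = (z*σ/E)² = (1.645×27.1/2.78)² = 257.1 → n = 258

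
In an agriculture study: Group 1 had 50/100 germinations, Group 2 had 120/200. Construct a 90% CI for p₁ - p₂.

p̂₁ = 0.5, p̂₂ = 0.6. Difference = -0.1. CI = (-0.2, 0.0)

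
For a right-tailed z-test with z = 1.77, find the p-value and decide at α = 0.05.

p = P(Z > 1.77) = 1 - Φ(1.77) ≈ 0.0384. Since p < 0.05, reject H₀ (significant) at α = 0.05.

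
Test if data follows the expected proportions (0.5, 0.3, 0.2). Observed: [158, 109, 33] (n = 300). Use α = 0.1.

Expected: [150.0, 90.0, 60.0]. χ² = 16.588. df = 2, critical = 4.605. Reject H₀.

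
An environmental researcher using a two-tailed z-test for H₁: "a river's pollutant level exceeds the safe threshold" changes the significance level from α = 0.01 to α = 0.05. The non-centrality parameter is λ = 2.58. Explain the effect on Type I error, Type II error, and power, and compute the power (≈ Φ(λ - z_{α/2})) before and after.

Increasing α from 0.01 to 0.05:
• Type I error rate increases (α is the Type I rate by definition).
• Critical value moves from z_{α/2} = 2.576 to 1.96, so power = Φ(λ - z_{α/2}) goes from Φ(2.58 - 2.576) = 0.502 to Φ(2.58 - 1.96) = 0.732.
• Type II error rate β = 1 - power therefore decreases (0.498 → 0.268).
Appropriate when false negatives are costly — here, allowing unsafe pollution to continue.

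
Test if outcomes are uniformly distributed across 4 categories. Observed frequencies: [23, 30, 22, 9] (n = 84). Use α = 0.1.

Expected = 21 each. χ² = Σ(O-E)²/E = 10.952. df = 3, critical value = 6.251. Reject H₀.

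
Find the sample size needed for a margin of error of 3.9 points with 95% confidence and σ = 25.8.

n = (z*σ/E)² = (1.96×25.8/3.9)² = 168.1 → n = 169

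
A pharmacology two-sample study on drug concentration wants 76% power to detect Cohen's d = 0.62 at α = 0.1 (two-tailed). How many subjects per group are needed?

z_{α/2} = 1.645, z_β = Φ⁻¹(0.76) = 0.706. For medium effect (d = 0.62): n per group = 2(z_{α/2} + z_β)²/d² = 2(1.645 + 0.706)²/0.62² = 28.8 → 29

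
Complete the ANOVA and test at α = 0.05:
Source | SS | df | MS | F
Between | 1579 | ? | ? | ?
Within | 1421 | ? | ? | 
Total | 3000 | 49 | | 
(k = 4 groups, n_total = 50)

df_between = 3, df_within = 46. MS_between = 526.33, MS_within = 30.89. F = 17.038, F_crit ≈ 2.807. Reject H₀.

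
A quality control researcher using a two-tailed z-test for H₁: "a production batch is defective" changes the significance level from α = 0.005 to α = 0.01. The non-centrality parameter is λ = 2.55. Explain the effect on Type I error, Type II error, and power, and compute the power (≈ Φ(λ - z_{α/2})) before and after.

Increasing α from 0.005 to 0.01:
• Type I error rate increases (α is the Type I rate by definition).
• Critical value moves from z_{α/2} = 2.807 to 2.576, so power = Φ(λ - z_{α/2}) goes from Φ(2.55 - 2.807) = 0.399 to Φ(2.55 - 2.576) = 0.49.
• Type II error rate β = 1 - power therefore decreases (0.601 → 0.51).
Appropriate when false negatives are costly — here, shipping a defective batch — faulty products reach customers.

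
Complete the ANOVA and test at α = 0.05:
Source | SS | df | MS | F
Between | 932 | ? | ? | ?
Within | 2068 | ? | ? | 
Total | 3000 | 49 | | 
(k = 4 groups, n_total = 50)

df_between = 3, df_within = 46. MS_between = 310.67, MS_within = 44.96. F = 6.91, F_crit ≈ 2.807. Reject H₀.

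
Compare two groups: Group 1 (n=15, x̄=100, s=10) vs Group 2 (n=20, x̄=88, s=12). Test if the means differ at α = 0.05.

Pooled sp = 11.2. t = 3.138, df = 33. Critical t = ±2.035. Reject H₀.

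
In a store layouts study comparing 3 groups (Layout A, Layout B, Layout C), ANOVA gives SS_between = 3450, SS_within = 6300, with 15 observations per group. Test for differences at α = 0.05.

df_between = 2, df_within = 42. F = MS_between/MS_within = 1725.0/150.0 = 11.5. F_crit ≈ 3.22. Reject H₀. At least one mean differs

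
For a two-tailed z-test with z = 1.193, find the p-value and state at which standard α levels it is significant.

p = 2·P(Z > |1.193|) = 2·(1 - Φ(1.193)) ≈ 0.2329. Not significant at any standard level.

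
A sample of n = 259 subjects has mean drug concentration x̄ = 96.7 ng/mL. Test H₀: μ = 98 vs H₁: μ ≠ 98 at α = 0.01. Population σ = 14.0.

z = (x̄ - μ₀)/(σ/√n) = (96.7 - 98)/(14.0/√259) = -1.494. Critical value: ±2.576. Since |-1.494| ≤ 2.576, Fail to reject H₀.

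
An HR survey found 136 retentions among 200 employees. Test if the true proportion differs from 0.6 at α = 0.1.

p̂ = 0.68, p₀ = 0.6. z = (p̂ - p₀)/√(p₀(1-p₀)/n) = 2.309. Critical: ±1.645. Reject H₀.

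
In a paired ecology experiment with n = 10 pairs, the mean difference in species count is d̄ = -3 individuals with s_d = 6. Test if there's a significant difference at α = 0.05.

t = d̄/(s_d/√n) = -3/(6/√10) = -1.581. df = 9, critical t = ±2.262. Fail to reject H₀.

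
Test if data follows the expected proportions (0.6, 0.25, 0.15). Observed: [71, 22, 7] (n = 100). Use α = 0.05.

Expected: [60.0, 25.0, 15.0]. χ² = 6.643. df = 2, critical = 5.991. Reject H₀.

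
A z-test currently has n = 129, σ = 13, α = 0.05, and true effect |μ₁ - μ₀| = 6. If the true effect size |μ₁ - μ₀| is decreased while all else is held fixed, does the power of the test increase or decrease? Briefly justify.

Power decreases: a smaller true effect decreases the non-centrality λ = |μ₁ - μ₀|/(σ/√n).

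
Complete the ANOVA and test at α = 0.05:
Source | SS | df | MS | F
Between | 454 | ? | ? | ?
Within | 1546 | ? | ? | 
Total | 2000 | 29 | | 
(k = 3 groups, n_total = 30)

df_between = 2, df_within = 27. MS_between = 227.0, MS_within = 57.26. F = 3.964, F_crit ≈ 3.354. Reject H₀.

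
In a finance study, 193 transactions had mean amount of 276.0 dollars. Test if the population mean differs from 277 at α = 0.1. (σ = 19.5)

z = (x̄ - μ₀)/(σ/√n) = (276.0 - 277)/(19.5/√193) = -0.712. Critical value: ±1.645. Since |-0.712| ≤ 1.645, Fail to reject H₀.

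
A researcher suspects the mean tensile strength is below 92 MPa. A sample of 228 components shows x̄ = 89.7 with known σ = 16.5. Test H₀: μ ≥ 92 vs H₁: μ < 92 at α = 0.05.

z = -2.105. Critical value: -1.645. Reject H₀.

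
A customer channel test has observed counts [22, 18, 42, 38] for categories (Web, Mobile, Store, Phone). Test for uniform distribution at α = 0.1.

Expected = 30 each. χ² = Σ(O-E)²/E = 13.867. df = 3, critical value = 6.251. Reject H₀.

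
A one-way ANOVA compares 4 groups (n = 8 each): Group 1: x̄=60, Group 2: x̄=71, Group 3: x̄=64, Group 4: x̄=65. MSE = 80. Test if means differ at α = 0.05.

Grand mean = 65.0. SS_between = 496.0, MS_between = 165.33. F = 2.067, F_crit ≈ 2.947. Fail to reject H₀.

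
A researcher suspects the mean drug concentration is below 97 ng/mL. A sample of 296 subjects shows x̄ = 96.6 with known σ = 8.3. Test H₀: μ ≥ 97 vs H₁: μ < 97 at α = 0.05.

z = -0.829. Critical value: -1.645. Fail to reject H₀.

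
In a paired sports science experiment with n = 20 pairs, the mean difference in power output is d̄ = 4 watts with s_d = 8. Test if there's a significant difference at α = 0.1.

t = d̄/(s_d/√n) = 4/(8/√20) = 2.236. df = 19, critical t = ±1.729. Reject H₀.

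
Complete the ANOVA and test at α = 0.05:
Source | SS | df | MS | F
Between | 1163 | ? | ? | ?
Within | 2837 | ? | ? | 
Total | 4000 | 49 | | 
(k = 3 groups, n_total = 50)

df_between = 2, df_within = 47. MS_between = 581.5, MS_within = 60.36. F = 9.634, F_crit ≈ 3.195. Reject H₀.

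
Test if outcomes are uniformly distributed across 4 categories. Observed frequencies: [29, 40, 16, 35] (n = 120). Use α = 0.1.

Expected = 30 each. χ² = Σ(O-E)²/E = 10.733. df = 3, critical value = 6.251. Reject H₀.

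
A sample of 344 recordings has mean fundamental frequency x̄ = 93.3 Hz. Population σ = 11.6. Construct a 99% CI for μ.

CI = x̄ ± z*(σ/√n) = 93.3 ± 2.576(11.6/√344) = 93.3 ± 1.61 = (91.69, 94.91)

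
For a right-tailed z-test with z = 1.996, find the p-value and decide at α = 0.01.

p = P(Z > 1.996) = 1 - Φ(1.996) ≈ 0.023. Since p ≥ 0.01, fail to reject H₀ (not significant) at α = 0.01.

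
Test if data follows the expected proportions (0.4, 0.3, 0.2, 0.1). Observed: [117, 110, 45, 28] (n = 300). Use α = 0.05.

Expected: [120.0, 90.0, 60.0, 30.0]. χ² = 8.403. df = 3, critical = 7.815. Reject H₀.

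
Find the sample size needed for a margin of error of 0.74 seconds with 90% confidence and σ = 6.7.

n = (z*σ/E)² = (1.645×6.7/0.74)² = 221.8 → n = 222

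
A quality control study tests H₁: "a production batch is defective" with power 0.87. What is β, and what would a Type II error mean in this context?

β = 1 - power = 1 - 0.87 = 0.13. A Type II error is failing to reject H₀ when H₀ is false (false negative) — here, failing to conclude that a production batch is defective when in fact it is true. Consequence: shipping a defective batch — faulty products reach customers.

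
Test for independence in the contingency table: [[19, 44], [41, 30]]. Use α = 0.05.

χ² = 10.274. df = 1, critical = 3.841. Reject H₀. Variables are dependent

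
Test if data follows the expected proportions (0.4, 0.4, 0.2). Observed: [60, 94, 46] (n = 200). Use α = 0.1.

Expected: [80.0, 80.0, 40.0]. χ² = 8.35. df = 2, critical = 4.605. Reject H₀.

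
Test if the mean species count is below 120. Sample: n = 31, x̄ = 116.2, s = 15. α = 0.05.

t = (116.2 - 120)/(15/√31) = -1.411, df = 30. Critical t = -1.697. Fail to reject H₀.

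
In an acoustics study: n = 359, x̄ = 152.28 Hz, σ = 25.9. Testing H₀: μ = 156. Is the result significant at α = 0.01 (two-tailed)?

z = (152.28 - 156)/(25.9/√359) = -2.721. Since |z| > 2.576, significant at α = 0.01.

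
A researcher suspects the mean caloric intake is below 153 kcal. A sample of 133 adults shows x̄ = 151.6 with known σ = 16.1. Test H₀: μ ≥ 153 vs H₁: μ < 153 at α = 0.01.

z = -1.003. Critical value: -2.33. Fail to reject H₀.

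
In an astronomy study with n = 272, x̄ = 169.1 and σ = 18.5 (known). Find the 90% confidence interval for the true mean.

CI = x̄ ± z*(σ/√n) = 169.1 ± 1.645(18.5/√272) = 169.1 ± 1.85 = (167.25, 170.95)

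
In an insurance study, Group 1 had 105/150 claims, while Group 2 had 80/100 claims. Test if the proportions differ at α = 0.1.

p̂₁ = 0.7, p̂₂ = 0.8, pooled p̂ = 0.74. z = -1.766. Critical: ±1.645. Reject H₀.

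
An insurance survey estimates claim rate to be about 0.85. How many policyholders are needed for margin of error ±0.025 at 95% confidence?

n = z²p(1-p)/E² = 1.96²×0.85×0.15/0.025² = 783.7 → n = 784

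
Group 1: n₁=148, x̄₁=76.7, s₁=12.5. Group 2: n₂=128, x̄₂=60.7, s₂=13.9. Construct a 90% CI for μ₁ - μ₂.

Difference = 16.0. SE = √(12.5²/148 + 13.9²/128) = 1.602. CI = (13.37, 18.63)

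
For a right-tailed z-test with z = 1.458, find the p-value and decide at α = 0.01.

p = P(Z > 1.458) = 1 - Φ(1.458) ≈ 0.0724. Since p ≥ 0.01, fail to reject H₀ (not significant) at α = 0.01.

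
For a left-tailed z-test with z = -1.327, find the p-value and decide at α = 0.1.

p = P(Z < -1.327) = Φ(-1.327) ≈ 0.0923. Since p < 0.1, reject H₀ (significant) at α = 0.1.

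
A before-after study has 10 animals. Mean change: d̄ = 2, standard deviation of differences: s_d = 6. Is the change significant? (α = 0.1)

t = d̄/(s_d/√n) = 2/(6/√10) = 1.054. df = 9, critical t = ±1.833. Fail to reject H₀.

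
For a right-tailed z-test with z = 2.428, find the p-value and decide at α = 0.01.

p = P(Z > 2.428) = 1 - Φ(2.428) ≈ 0.0076. Since p < 0.01, reject H₀ (significant) at α = 0.01.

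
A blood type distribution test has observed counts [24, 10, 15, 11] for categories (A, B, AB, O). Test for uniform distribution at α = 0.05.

Expected = 15 each. χ² = Σ(O-E)²/E = 8.133. df = 3, critical value = 7.815. Reject H₀.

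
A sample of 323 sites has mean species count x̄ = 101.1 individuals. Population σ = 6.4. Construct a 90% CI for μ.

CI = x̄ ± z*(σ/√n) = 101.1 ± 1.645(6.4/√323) = 101.1 ± 0.59 = (100.51, 101.69)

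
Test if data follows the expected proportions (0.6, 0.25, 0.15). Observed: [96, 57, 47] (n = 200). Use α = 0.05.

Expected: [120.0, 50.0, 30.0]. χ² = 15.413. df = 2, critical = 5.991. Reject H₀.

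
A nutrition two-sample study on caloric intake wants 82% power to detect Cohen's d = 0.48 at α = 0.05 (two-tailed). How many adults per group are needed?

z_{α/2} = 1.96, z_β = Φ⁻¹(0.82) = 0.915. For small effect (d = 0.48): n per group = 2(z_{α/2} + z_β)²/d² = 2(1.96 + 0.915)²/0.48² = 71.8 → 72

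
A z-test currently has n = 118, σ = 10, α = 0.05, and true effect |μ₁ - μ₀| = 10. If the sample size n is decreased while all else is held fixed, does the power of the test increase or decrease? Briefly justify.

Power decreases: a smaller n inflates the standard error σ/√n, pulling the sampling distribution under H₁ back toward the critical value.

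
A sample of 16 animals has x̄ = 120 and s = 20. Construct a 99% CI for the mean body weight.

CI = x̄ ± t*(s/√n) = 120 ± 2.947(20/√16) = (105.27, 134.74)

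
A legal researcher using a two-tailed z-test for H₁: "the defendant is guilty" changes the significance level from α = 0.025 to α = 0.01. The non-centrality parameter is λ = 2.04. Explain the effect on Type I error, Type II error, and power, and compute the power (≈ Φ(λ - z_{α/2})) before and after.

Decreasing α from 0.025 to 0.01:
• Type I error rate decreases (α is the Type I rate by definition).
• Critical value moves from z_{α/2} = 2.241 to 2.576, so power = Φ(λ - z_{α/2}) goes from Φ(2.04 - 2.241) = 0.42 to Φ(2.04 - 2.576) = 0.296.
• Type II error rate β = 1 - power therefore increases (0.58 → 0.704).
Appropriate when false positives are costly — here, convicting an innocent person.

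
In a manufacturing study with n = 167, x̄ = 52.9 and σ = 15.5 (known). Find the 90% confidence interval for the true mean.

CI = x̄ ± z*(σ/√n) = 52.9 ± 1.645(15.5/√167) = 52.9 ± 1.97 = (50.93, 54.87)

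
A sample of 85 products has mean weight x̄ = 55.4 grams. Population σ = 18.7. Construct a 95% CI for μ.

CI = x̄ ± z*(σ/√n) = 55.4 ± 1.96(18.7/√85) = 55.4 ± 3.98 = (51.42, 59.38)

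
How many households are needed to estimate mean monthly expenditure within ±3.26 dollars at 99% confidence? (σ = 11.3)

n = (z*σ/E)² = (2.576×11.3/3.26)² = 79.7 → n = 80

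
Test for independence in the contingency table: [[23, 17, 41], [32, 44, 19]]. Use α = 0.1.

χ² = 20.506. df = 2, critical = 4.605. Reject H₀. Variables are dependent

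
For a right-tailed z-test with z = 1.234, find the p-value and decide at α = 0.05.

p = P(Z > 1.234) = 1 - Φ(1.234) ≈ 0.1086. Since p ≥ 0.05, fail to reject H₀ (not significant) at α = 0.05.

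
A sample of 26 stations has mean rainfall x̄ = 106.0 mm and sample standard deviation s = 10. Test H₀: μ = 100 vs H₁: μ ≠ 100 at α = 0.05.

t = (x̄ - μ₀)/(s/√n) = (106.0 - 100)/(10/√26) = 3.059. df = 25, critical t = ±2.06. Reject H₀.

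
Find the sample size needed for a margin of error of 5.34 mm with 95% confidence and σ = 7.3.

n = (z*σ/E)² = (1.96×7.3/5.34)² = 7.2 → n = 8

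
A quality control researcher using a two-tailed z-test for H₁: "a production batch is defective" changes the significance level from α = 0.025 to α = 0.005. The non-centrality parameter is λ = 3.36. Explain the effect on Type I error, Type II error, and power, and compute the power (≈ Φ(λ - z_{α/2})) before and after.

Decreasing α from 0.025 to 0.005:
• Type I error rate decreases (α is the Type I rate by definition).
• Critical value moves from z_{α/2} = 2.241 to 2.807, so power = Φ(λ - z_{α/2}) goes from Φ(3.36 - 2.241) = 0.868 to Φ(3.36 - 2.807) = 0.71.
• Type II error rate β = 1 - power therefore increases (0.132 → 0.29).
Appropriate when false positives are costly — here, scrapping a good batch — wasted material and cost for no reason.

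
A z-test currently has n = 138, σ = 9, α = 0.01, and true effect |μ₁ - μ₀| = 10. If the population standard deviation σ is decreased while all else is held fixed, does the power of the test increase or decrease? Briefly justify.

Power increases: a smaller σ shrinks the standard error σ/√n, moving the sampling distribution under H₁ further from the critical value.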